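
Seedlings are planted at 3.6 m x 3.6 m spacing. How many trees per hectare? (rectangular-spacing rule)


Formula: TPH = 10000 m^2/ha / (spacing_x * spacing_y)
Area per tree = 3.6 m * 3.6 m = 12.96 m^2
TPH = 10000 / 12.96 = 772 trees/ha

772


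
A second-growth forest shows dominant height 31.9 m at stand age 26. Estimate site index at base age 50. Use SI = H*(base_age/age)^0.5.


Formula: SI = H_dom * (base_age / age)^0.5
Age ratio = 50 / 26 = 1.92308
sqrt(age_ratio) = 1.38675
SI = 31.9 * 1.38675 = 44.2 m

44.2


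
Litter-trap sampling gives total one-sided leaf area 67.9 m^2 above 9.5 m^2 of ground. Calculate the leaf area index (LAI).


Formula: LAI = total leaf area / ground area  (dimensionless)
LAI = 67.9 m^2 / 9.5 m^2
LAI = 7.15

7.15


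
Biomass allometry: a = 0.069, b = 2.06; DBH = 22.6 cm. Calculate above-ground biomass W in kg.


Formula: W = a * DBH^b  (allometric power law)
DBH^b = 22.6^2.06 = 615.8336
W = 0.069 * 615.8336 = 42.5 kg

42.5


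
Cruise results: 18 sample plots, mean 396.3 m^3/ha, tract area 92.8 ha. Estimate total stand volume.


Formula: Total Volume = Mean Volume per ha * Total Area
Total Volume = 396.3 m^3/ha * 92.8 ha
Total Volume = 36777 m^3

36777


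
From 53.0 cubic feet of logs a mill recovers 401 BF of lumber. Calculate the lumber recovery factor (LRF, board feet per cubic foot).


Formula: LRF = Lumber Output (BF) / Log Input (ft^3)
LRF = 401 BF / 53.0 ft^3
LRF = 7.57 BF/ft^3

7.57


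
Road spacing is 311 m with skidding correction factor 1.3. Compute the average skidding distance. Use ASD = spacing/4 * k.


Formula: ASD = (spacing / 4) * correction
Uncorrected distance = spacing / 4 = 311 / 4 = 77.75 m
ASD = 77.75 * 1.3 = 101 m

101


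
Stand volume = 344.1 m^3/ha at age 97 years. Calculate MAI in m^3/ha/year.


Formula: MAI = Total Volume / Stand Age
MAI = 344.1 m^3/ha / 97 years
MAI = 3.55 m^3/ha/year

3.55


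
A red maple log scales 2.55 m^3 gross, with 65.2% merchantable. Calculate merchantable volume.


Formula: MV = V_total * (merchantable_pct / 100)
Merchantable fraction = 65.2% / 100 = 0.652
MV = 2.55 m^3 * 0.652 = 1.663 m^3

1.663


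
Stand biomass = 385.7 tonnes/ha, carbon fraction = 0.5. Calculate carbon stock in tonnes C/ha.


Formula: Carbon Stock = Biomass * Carbon Fraction
C = 385.7 t/ha * 0.5
C = 192.9 t C/ha

192.9


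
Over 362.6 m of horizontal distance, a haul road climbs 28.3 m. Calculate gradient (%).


Formula: Gradient = rise / run * 100
Gradient = 28.3 / 362.6 * 100 = 7.8%

7.8


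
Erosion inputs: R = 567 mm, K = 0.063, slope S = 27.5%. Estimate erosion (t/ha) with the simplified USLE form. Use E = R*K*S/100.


Formula: E = R * K * S / 100  (simplified USLE)
R * K = 567 * 0.063 = 35.721
E = 35.721 * 27.5 / 100 = 9.82 t/ha

9.82


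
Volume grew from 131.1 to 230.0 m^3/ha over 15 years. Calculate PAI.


Formula: PAI = (V_T2 - V_T1) / (T2 - T1)
Volume increment = 230.0 - 131.1 = 98.9 m^3/ha
PAI = 98.9 / 15 = 6.59 m^3/ha/year

6.59


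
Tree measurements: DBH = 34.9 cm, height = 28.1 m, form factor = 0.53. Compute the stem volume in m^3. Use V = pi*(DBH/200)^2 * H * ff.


Formula: V = pi * (DBH/200)^2 * H * ff
Radius = DBH/200 = 34.9/200 = 0.1745 m
Radius^2 = 0.1745^2 = 0.03045025 m^2
V = pi * 0.03045025 * 28.1 * 0.53
V = 1.425 m^3

1.425


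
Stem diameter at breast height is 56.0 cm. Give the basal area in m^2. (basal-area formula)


Formula: BA = pi * (DBH/2)^2 / 10000  (cm^2 to m^2)
Radius = DBH/2 = 56.0/2 = 28.0 cm
BA = pi * 28.0^2 / 10000
   = 2463.0086 cm^2 / 10000
   = 0.2463 m^2

0.2463


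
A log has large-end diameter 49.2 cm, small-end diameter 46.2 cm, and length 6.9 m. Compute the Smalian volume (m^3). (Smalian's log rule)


Smalian: V = (A1 + A2)/2 * L,  A = pi*(D/200)^2
A1 = pi*(49.2/200)^2 = 0.190117 m^2
A2 = pi*(46.2/200)^2 = 0.167639 m^2
V = (0.190117+0.167639)/2*6.9 = 1.2343 m^3

1.2343


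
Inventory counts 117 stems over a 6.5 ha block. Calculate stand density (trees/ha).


Formula: Stand Density = N_trees / Area_ha
Density = 117 trees / 6.5 ha
Density = 18 trees/ha

18


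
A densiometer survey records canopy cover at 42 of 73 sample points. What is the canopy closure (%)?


Formula: Canopy closure = covered points / total points * 100
Closure = 42 / 73 * 100
Closure = 0.5753 * 100 = 57.5%

57.5


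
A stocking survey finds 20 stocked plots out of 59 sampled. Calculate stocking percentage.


Formula: Stocking % = stocked plots / total plots * 100
Stocking = 20 / 59 * 100
Stocking = 0.339 * 100 = 33.9%

33.9


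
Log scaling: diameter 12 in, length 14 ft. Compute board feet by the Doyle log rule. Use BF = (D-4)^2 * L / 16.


Doyle: BF = (D - 4)^2 * L / 16
Adjusted diameter = 12 - 4 = 8 in
(D-4)^2 = 8^2 = 64
BF = 64 * 14 / 16 = 56 BF

56


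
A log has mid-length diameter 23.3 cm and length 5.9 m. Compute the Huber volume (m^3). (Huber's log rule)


Huber: V = Am * L,  Am = pi*(Dm/200)^2
Am = pi*(23.3/200)^2 = 0.042638 m^2
V = 0.042638*5.9 = 0.2516 m^3

0.2516


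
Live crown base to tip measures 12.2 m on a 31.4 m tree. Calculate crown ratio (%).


Formula: Crown Ratio = (Crown Length / Total Height) * 100
CR = (12.2 m / 31.4 m) * 100
CR = 0.3885 * 100 = 38.9%

38.9


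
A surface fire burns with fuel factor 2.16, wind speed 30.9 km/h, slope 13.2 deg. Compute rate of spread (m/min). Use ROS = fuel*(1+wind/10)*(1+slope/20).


Formula: ROS = fuel * (1 + wind/10) * (1 + slope/20)
Wind factor = 1 + 30.9/10 = 4.09
Slope factor = 1 + 13.2/20 = 1.66
ROS = 2.16 * 4.09 * 1.66 = 14.67 m/min

14.67


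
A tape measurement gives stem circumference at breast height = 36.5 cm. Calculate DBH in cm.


Formula: DBH = C / pi
DBH = 36.5 / pi
pi = 3.14159...
DBH = 11.6 cm

11.6


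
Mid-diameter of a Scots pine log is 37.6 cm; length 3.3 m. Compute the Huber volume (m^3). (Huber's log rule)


Huber: V = Am * L,  Am = pi*(Dm/200)^2
Am = pi*(37.6/200)^2 = 0.111036 m^2
V = 0.111036*3.3 = 0.3664 m^3

0.3664


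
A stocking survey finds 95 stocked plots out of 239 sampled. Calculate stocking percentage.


Formula: Stocking % = stocked plots / total plots * 100
Stocking = 95 / 239 * 100
Stocking = 0.3975 * 100 = 39.7%

39.7


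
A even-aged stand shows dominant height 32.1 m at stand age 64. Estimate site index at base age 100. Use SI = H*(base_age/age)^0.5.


Formula: SI = H_dom * (base_age / age)^0.5
Age ratio = 100 / 64 = 1.5625
sqrt(age_ratio) = 1.25
SI = 32.1 * 1.25 = 40.1 m

40.1


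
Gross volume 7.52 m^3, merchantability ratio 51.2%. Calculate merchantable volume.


Formula: MV = V_total * (merchantable_pct / 100)
Merchantable fraction = 51.2% / 100 = 0.512
MV = 7.52 m^3 * 0.512 = 3.85 m^3

3.85


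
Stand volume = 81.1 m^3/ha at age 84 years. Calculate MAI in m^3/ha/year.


Formula: MAI = Total Volume / Stand Age
MAI = 81.1 m^3/ha / 84 years
MAI = 0.97 m^3/ha/year

0.97


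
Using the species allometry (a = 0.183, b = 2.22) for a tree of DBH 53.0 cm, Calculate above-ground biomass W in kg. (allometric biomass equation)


Formula: W = a * DBH^b  (allometric power law)
DBH^b = 53.0^2.22 = 6728.0999
W = 0.183 * 6728.0999 = 1231.2 kg

1231.2


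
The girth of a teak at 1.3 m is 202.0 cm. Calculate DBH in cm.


Formula: DBH = C / pi
DBH = 202.0 / pi
pi = 3.14159...
DBH = 64.3 cm

64.3


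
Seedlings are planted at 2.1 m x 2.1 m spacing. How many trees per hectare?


Formula: TPH = 10000 m^2/ha / (spacing_x * spacing_y)
Area per tree = 2.1 m * 2.1 m = 4.41 m^2
TPH = 10000 / 4.41 = 2268 trees/ha

2268


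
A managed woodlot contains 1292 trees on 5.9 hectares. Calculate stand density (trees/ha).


Formula: Stand Density = N_trees / Area_ha
Density = 1292 trees / 5.9 ha
Density = 219 trees/ha

219


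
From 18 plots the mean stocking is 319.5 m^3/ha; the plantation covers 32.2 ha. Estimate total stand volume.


Formula: Total Volume = Mean Volume per ha * Total Area
Total Volume = 319.5 m^3/ha * 32.2 ha
Total Volume = 10288 m^3

10288


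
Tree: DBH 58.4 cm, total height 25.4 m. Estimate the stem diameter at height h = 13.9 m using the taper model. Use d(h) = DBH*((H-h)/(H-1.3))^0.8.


Taper: d(h) = DBH * ((H - h) / (H - 1.3))^0.8
Numerator = H - h = 25.4 - 13.9 = 11.5 m
Denominator = H - 1.3 = 25.4 - 1.3 = 24.1 m
Ratio = 11.5 / 24.1 = 0.47718
d = 58.4 * 0.47718^0.8 = 32.3 cm

32.3


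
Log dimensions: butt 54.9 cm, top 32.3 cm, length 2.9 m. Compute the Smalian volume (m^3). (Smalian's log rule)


Smalian: V = (A1 + A2)/2 * L,  A = pi*(D/200)^2
A1 = pi*(54.9/200)^2 = 0.23672 m^2
A2 = pi*(32.3/200)^2 = 0.08194 m^2
V = (0.23672+0.08194)/2*2.9 = 0.4621 m^3

0.4621


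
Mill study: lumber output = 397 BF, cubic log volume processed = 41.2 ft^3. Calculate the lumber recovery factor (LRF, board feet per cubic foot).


Formula: LRF = Lumber Output (BF) / Log Input (ft^3)
LRF = 397 BF / 41.2 ft^3
LRF = 9.64 BF/ft^3

9.64


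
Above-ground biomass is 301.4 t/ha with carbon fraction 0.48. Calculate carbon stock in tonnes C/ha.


Formula: Carbon Stock = Biomass * Carbon Fraction
C = 301.4 t/ha * 0.48
C = 144.7 t C/ha

144.7


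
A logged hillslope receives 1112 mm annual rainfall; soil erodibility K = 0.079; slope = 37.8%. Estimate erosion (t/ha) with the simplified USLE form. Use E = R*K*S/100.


Formula: E = R * K * S / 100  (simplified USLE)
R * K = 1112 * 0.079 = 87.848
E = 87.848 * 37.8 / 100 = 33.21 t/ha

33.21


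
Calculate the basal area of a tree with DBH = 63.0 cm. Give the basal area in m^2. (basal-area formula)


Formula: BA = pi * (DBH/2)^2 / 10000  (cm^2 to m^2)
Radius = DBH/2 = 63.0/2 = 31.5 cm
BA = pi * 31.5^2 / 10000
   = 3117.2453 cm^2 / 10000
   = 0.3117 m^2

0.3117


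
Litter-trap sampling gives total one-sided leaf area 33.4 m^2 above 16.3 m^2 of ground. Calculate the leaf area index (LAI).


Formula: LAI = total leaf area / ground area  (dimensionless)
LAI = 33.4 m^2 / 16.3 m^2
LAI = 2.05

2.05


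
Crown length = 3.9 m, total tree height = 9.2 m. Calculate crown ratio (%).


Formula: Crown Ratio = (Crown Length / Total Height) * 100
CR = (3.9 m / 9.2 m) * 100
CR = 0.4239 * 100 = 42.4%

42.4


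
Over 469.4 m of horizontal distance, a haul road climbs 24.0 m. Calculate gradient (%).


Formula: Gradient = rise / run * 100
Gradient = 24.0 / 469.4 * 100 = 5.1%

5.1


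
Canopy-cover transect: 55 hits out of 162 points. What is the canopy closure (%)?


Formula: Canopy closure = covered points / total points * 100
Closure = 55 / 162 * 100
Closure = 0.3395 * 100 = 34.0%

34.0


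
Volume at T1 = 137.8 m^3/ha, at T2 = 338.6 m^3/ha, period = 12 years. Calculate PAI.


Formula: PAI = (V_T2 - V_T1) / (T2 - T1)
Volume increment = 338.6 - 137.8 = 200.8 m^3/ha
PAI = 200.8 / 12 = 16.73 m^3/ha/year

16.73


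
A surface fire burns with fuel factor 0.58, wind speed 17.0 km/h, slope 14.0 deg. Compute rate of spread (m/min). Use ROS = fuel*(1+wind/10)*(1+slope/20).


Formula: ROS = fuel * (1 + wind/10) * (1 + slope/20)
Wind factor = 1 + 17.0/10 = 2.7
Slope factor = 1 + 14.0/20 = 1.7
ROS = 0.58 * 2.7 * 1.7 = 2.66 m/min

2.66


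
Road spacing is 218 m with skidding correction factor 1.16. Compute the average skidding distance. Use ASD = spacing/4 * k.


Formula: ASD = (spacing / 4) * correction
Uncorrected distance = spacing / 4 = 218 / 4 = 54.5 m
ASD = 54.5 * 1.16 = 63 m

63


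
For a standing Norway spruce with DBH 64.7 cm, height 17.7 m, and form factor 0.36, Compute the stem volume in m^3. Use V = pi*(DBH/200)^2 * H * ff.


Formula: V = pi * (DBH/200)^2 * H * ff
Radius = DBH/200 = 64.7/200 = 0.3235 m
Radius^2 = 0.3235^2 = 0.10465225 m^2
V = pi * 0.10465225 * 17.7 * 0.36
V = 2.095 m^3

2.095


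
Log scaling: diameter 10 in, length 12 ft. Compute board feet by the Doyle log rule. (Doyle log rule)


Doyle: BF = (D - 4)^2 * L / 16
Adjusted diameter = 10 - 4 = 6 in
(D-4)^2 = 6^2 = 36
BF = 36 * 12 / 16 = 27 BF

27


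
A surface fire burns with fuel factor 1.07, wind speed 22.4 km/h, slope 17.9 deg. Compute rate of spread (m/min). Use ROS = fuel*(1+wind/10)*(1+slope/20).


Formula: ROS = fuel * (1 + wind/10) * (1 + slope/20)
Wind factor = 1 + 22.4/10 = 3.24
Slope factor = 1 + 17.9/20 = 1.895
ROS = 1.07 * 3.24 * 1.895 = 6.57 m/min

6.57


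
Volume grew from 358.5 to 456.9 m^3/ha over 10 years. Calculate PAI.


Formula: PAI = (V_T2 - V_T1) / (T2 - T1)
Volume increment = 456.9 - 358.5 = 98.4 m^3/ha
PAI = 98.4 / 10 = 9.84 m^3/ha/year

9.84


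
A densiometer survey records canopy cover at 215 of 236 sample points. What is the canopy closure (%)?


Formula: Canopy closure = covered points / total points * 100
Closure = 215 / 236 * 100
Closure = 0.911 * 100 = 91.1%

91.1


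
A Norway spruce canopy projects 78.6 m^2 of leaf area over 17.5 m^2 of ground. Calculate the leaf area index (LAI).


Formula: LAI = total leaf area / ground area  (dimensionless)
LAI = 78.6 m^2 / 17.5 m^2
LAI = 4.49

4.49


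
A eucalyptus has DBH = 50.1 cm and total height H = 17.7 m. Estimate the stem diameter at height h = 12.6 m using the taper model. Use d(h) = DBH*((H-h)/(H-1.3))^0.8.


Taper: d(h) = DBH * ((H - h) / (H - 1.3))^0.8
Numerator = H - h = 17.7 - 12.6 = 5.1 m
Denominator = H - 1.3 = 17.7 - 1.3 = 16.4 m
Ratio = 5.1 / 16.4 = 0.31098
d = 50.1 * 0.31098^0.8 = 19.7 cm

19.7


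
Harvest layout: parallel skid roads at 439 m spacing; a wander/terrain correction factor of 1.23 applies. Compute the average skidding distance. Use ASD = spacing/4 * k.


Formula: ASD = (spacing / 4) * correction
Uncorrected distance = spacing / 4 = 439 / 4 = 109.75 m
ASD = 109.75 * 1.23 = 135 m

135


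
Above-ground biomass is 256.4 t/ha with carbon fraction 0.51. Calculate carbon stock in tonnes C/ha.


Formula: Carbon Stock = Biomass * Carbon Fraction
C = 256.4 t/ha * 0.51
C = 130.8 t C/ha

130.8


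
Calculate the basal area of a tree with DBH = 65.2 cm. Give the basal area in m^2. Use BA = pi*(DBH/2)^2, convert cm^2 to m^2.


Formula: BA = pi * (DBH/2)^2 / 10000  (cm^2 to m^2)
Radius = DBH/2 = 65.2/2 = 32.6 cm
BA = pi * 32.6^2 / 10000
   = 3338.759 cm^2 / 10000
   = 0.3339 m^2

0.3339


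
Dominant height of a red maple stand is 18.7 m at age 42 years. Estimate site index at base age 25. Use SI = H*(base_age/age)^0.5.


Formula: SI = H_dom * (base_age / age)^0.5
Age ratio = 25 / 42 = 0.59524
sqrt(age_ratio) = 0.77152
SI = 18.7 * 0.77152 = 14.4 m

14.4


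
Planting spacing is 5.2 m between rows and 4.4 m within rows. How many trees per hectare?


Formula: TPH = 10000 m^2/ha / (spacing_x * spacing_y)
Area per tree = 5.2 m * 4.4 m = 22.88 m^2
TPH = 10000 / 22.88 = 437 trees/ha

437


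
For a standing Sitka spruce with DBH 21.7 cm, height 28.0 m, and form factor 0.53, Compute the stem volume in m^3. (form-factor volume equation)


Formula: V = pi * (DBH/200)^2 * H * ff
Radius = DBH/200 = 21.7/200 = 0.1085 m
Radius^2 = 0.1085^2 = 0.01177225 m^2
V = pi * 0.01177225 * 28.0 * 0.53
V = 0.549 m^3

0.549


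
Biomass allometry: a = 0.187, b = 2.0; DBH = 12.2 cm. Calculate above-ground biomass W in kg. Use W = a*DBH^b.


Formula: W = a * DBH^b  (allometric power law)
DBH^b = 12.2^2.0 = 148.84
W = 0.187 * 148.84 = 27.8 kg

27.8


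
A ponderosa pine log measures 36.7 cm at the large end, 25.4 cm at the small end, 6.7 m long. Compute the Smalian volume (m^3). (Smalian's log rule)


Smalian: V = (A1 + A2)/2 * L,  A = pi*(D/200)^2
A1 = pi*(36.7/200)^2 = 0.105784 m^2
A2 = pi*(25.4/200)^2 = 0.050671 m^2
V = (0.105784+0.050671)/2*6.7 = 0.5241 m^3

0.5241


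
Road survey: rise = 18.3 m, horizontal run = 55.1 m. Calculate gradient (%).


Formula: Gradient = rise / run * 100
Gradient = 18.3 / 55.1 * 100 = 33.2%

33.2


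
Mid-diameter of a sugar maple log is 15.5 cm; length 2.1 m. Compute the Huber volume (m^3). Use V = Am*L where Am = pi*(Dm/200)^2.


Huber: V = Am * L,  Am = pi*(Dm/200)^2
Am = pi*(15.5/200)^2 = 0.018869 m^2
V = 0.018869*2.1 = 0.0396 m^3

0.0396


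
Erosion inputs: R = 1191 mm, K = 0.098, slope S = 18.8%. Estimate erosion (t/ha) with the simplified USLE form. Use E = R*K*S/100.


Formula: E = R * K * S / 100  (simplified USLE)
R * K = 1191 * 0.098 = 116.718
E = 116.718 * 18.8 / 100 = 21.94 t/ha

21.94


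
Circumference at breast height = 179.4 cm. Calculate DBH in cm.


Formula: DBH = C / pi
DBH = 179.4 / pi
pi = 3.14159...
DBH = 57.1 cm

57.1


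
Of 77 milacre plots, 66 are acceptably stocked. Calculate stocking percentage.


Formula: Stocking % = stocked plots / total plots * 100
Stocking = 66 / 77 * 100
Stocking = 0.8571 * 100 = 85.7%

85.7


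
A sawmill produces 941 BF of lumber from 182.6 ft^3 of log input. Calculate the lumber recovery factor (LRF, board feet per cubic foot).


Formula: LRF = Lumber Output (BF) / Log Input (ft^3)
LRF = 941 BF / 182.6 ft^3
LRF = 5.15 BF/ft^3

5.15


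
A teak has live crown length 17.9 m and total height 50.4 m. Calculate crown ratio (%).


Formula: Crown Ratio = (Crown Length / Total Height) * 100
CR = (17.9 m / 50.4 m) * 100
CR = 0.3552 * 100 = 35.5%

35.5


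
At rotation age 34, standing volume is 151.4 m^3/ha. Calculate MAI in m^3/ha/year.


Formula: MAI = Total Volume / Stand Age
MAI = 151.4 m^3/ha / 34 years
MAI = 4.45 m^3/ha/year

4.45


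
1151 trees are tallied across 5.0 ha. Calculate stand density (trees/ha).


Formula: Stand Density = N_trees / Area_ha
Density = 1151 trees / 5.0 ha
Density = 230 trees/ha

230


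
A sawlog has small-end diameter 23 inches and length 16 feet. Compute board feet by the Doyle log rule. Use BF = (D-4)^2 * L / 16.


Doyle: BF = (D - 4)^2 * L / 16
Adjusted diameter = 23 - 4 = 19 in
(D-4)^2 = 19^2 = 361
BF = 361 * 16 / 16 = 361 BF

361


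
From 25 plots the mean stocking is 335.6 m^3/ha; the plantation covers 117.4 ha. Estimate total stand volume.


Formula: Total Volume = Mean Volume per ha * Total Area
Total Volume = 335.6 m^3/ha * 117.4 ha
Total Volume = 39399 m^3

39399


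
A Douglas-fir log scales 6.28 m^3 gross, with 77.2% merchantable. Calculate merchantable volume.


Formula: MV = V_total * (merchantable_pct / 100)
Merchantable fraction = 77.2% / 100 = 0.772
MV = 6.28 m^3 * 0.772 = 4.848 m^3

4.848


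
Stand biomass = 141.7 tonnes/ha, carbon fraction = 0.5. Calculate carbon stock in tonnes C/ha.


Formula: Carbon Stock = Biomass * Carbon Fraction
C = 141.7 t/ha * 0.5
C = 70.9 t C/ha

70.9


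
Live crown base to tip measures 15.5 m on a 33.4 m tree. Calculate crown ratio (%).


Formula: Crown Ratio = (Crown Length / Total Height) * 100
CR = (15.5 m / 33.4 m) * 100
CR = 0.4641 * 100 = 46.4%

46.4


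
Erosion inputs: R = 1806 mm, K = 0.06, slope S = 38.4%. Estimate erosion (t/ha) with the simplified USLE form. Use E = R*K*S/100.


Formula: E = R * K * S / 100  (simplified USLE)
R * K = 1806 * 0.06 = 108.36
E = 108.36 * 38.4 / 100 = 41.61 t/ha

41.61


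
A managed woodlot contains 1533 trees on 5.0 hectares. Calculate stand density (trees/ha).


Formula: Stand Density = N_trees / Area_ha
Density = 1533 trees / 5.0 ha
Density = 307 trees/ha

307


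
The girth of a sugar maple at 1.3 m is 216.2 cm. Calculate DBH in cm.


Formula: DBH = C / pi
DBH = 216.2 / pi
pi = 3.14159...
DBH = 68.8 cm

68.8


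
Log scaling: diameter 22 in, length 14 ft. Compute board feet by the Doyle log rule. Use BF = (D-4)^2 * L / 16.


Doyle: BF = (D - 4)^2 * L / 16
Adjusted diameter = 22 - 4 = 18 in
(D-4)^2 = 18^2 = 324
BF = 324 * 14 / 16 = 284 BF

284


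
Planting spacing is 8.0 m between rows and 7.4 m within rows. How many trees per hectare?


Formula: TPH = 10000 m^2/ha / (spacing_x * spacing_y)
Area per tree = 8.0 m * 7.4 m = 59.2 m^2
TPH = 10000 / 59.2 = 169 trees/ha

169


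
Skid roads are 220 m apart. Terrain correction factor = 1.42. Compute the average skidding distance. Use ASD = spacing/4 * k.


Formula: ASD = (spacing / 4) * correction
Uncorrected distance = spacing / 4 = 220 / 4 = 55 m
ASD = 55 * 1.42 = 78 m

78


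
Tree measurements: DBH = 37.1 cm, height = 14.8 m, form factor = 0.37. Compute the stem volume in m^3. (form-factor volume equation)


Formula: V = pi * (DBH/200)^2 * H * ff
Radius = DBH/200 = 37.1/200 = 0.1855 m
Radius^2 = 0.1855^2 = 0.03441025 m^2
V = pi * 0.03441025 * 14.8 * 0.37
V = 0.592 m^3

0.592


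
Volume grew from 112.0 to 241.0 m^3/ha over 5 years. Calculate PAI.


Formula: PAI = (V_T2 - V_T1) / (T2 - T1)
Volume increment = 241.0 - 112.0 = 129.0 m^3/ha
PAI = 129.0 / 5 = 25.8 m^3/ha/year

25.8


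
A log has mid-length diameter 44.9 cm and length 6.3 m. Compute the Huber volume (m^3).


Huber: V = Am * L,  Am = pi*(Dm/200)^2
Am = pi*(44.9/200)^2 = 0.158337 m^2
V = 0.158337*6.3 = 0.9975 m^3

0.9975


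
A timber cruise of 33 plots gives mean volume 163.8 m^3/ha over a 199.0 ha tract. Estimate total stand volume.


Formula: Total Volume = Mean Volume per ha * Total Area
Total Volume = 163.8 m^3/ha * 199.0 ha
Total Volume = 32596 m^3

32596


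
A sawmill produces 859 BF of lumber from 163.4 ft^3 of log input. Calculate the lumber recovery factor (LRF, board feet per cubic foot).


Formula: LRF = Lumber Output (BF) / Log Input (ft^3)
LRF = 859 BF / 163.4 ft^3
LRF = 5.26 BF/ft^3

5.26


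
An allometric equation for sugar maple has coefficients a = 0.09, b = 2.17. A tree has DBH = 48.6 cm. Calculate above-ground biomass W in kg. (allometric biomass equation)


Formula: W = a * DBH^b  (allometric power law)
DBH^b = 48.6^2.17 = 4570.8893
W = 0.09 * 4570.8893 = 411.4 kg

411.4


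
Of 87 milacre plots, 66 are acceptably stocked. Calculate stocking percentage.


Formula: Stocking % = stocked plots / total plots * 100
Stocking = 66 / 87 * 100
Stocking = 0.7586 * 100 = 75.9%

75.9


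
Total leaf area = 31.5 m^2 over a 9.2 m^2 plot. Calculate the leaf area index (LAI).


Formula: LAI = total leaf area / ground area  (dimensionless)
LAI = 31.5 m^2 / 9.2 m^2
LAI = 3.42

3.42


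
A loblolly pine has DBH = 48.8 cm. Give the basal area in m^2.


Formula: BA = pi * (DBH/2)^2 / 10000  (cm^2 to m^2)
Radius = DBH/2 = 48.8/2 = 24.4 cm
BA = pi * 24.4^2 / 10000
   = 1870.3786 cm^2 / 10000
   = 0.187 m^2

0.187


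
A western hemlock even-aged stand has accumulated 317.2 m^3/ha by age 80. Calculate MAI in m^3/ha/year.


Formula: MAI = Total Volume / Stand Age
MAI = 317.2 m^3/ha / 80 years
MAI = 3.97 m^3/ha/year

3.97


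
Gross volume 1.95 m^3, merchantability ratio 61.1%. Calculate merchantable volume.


Formula: MV = V_total * (merchantable_pct / 100)
Merchantable fraction = 61.1% / 100 = 0.611
MV = 1.95 m^3 * 0.611 = 1.191 m^3

1.191


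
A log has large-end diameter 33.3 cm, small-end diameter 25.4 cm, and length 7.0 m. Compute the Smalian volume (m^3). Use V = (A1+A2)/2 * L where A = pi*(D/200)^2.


Smalian: V = (A1 + A2)/2 * L,  A = pi*(D/200)^2
A1 = pi*(33.3/200)^2 = 0.087092 m^2
A2 = pi*(25.4/200)^2 = 0.050671 m^2
V = (0.087092+0.050671)/2*7.0 = 0.4822 m^3

0.4822


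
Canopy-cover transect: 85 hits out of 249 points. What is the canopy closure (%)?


Formula: Canopy closure = covered points / total points * 100
Closure = 85 / 249 * 100
Closure = 0.3414 * 100 = 34.1%

34.1


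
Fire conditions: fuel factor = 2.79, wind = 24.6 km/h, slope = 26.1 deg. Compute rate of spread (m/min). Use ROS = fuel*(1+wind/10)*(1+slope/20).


Formula: ROS = fuel * (1 + wind/10) * (1 + slope/20)
Wind factor = 1 + 24.6/10 = 3.46
Slope factor = 1 + 26.1/20 = 2.305
ROS = 2.79 * 3.46 * 2.305 = 22.25 m/min

22.25


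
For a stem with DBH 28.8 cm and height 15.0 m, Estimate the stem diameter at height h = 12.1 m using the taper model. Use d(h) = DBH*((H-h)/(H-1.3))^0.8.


Taper: d(h) = DBH * ((H - h) / (H - 1.3))^0.8
Numerator = H - h = 15.0 - 12.1 = 2.9 m
Denominator = H - 1.3 = 15.0 - 1.3 = 13.7 m
Ratio = 2.9 / 13.7 = 0.21168
d = 28.8 * 0.21168^0.8 = 8.3 cm

8.3


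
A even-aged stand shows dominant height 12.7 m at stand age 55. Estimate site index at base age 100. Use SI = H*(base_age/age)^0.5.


Formula: SI = H_dom * (base_age / age)^0.5
Age ratio = 100 / 55 = 1.81818
sqrt(age_ratio) = 1.3484
SI = 12.7 * 1.3484 = 17.1 m

17.1


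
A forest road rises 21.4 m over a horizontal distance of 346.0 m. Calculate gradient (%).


Formula: Gradient = rise / run * 100
Gradient = 21.4 / 346.0 * 100 = 6.2%

6.2


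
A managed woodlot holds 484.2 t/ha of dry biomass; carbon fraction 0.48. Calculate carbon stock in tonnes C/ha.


Formula: Carbon Stock = Biomass * Carbon Fraction
C = 484.2 t/ha * 0.48
C = 232.4 t C/ha

232.4


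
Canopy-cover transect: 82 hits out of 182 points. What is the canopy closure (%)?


Formula: Canopy closure = covered points / total points * 100
Closure = 82 / 182 * 100
Closure = 0.4505 * 100 = 45.1%

45.1


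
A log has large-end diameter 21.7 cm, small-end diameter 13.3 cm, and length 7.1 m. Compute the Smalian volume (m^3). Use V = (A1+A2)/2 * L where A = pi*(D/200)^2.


Smalian: V = (A1 + A2)/2 * L,  A = pi*(D/200)^2
A1 = pi*(21.7/200)^2 = 0.036984 m^2
A2 = pi*(13.3/200)^2 = 0.013893 m^2
V = (0.036984+0.013893)/2*7.1 = 0.1806 m^3

0.1806


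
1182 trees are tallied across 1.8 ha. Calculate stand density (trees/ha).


Formula: Stand Density = N_trees / Area_ha
Density = 1182 trees / 1.8 ha
Density = 657 trees/ha

657


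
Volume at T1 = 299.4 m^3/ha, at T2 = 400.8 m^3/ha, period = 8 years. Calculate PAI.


Formula: PAI = (V_T2 - V_T1) / (T2 - T1)
Volume increment = 400.8 - 299.4 = 101.4 m^3/ha
PAI = 101.4 / 8 = 12.68 m^3/ha/year

12.68


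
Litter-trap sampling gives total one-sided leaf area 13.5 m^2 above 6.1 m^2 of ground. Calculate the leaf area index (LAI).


Formula: LAI = total leaf area / ground area  (dimensionless)
LAI = 13.5 m^2 / 6.1 m^2
LAI = 2.21

2.21


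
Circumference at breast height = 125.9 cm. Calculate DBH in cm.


Formula: DBH = C / pi
DBH = 125.9 / pi
pi = 3.14159...
DBH = 40.1 cm

40.1


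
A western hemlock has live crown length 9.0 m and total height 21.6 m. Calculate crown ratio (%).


Formula: Crown Ratio = (Crown Length / Total Height) * 100
CR = (9.0 m / 21.6 m) * 100
CR = 0.4167 * 100 = 41.7%

41.7


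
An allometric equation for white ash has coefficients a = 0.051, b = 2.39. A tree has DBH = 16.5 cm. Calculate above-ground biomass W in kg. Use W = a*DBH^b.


Formula: W = a * DBH^b  (allometric power law)
DBH^b = 16.5^2.39 = 812.4313
W = 0.051 * 812.4313 = 41.4 kg

41.4


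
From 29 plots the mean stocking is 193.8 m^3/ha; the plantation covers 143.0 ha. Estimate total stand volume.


Formula: Total Volume = Mean Volume per ha * Total Area
Total Volume = 193.8 m^3/ha * 143.0 ha
Total Volume = 27713 m^3

27713


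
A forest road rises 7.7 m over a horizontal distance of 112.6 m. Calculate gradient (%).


Formula: Gradient = rise / run * 100
Gradient = 7.7 / 112.6 * 100 = 6.8%

6.8


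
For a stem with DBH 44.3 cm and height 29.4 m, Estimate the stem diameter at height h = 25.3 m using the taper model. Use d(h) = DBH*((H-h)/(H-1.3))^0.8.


Taper: d(h) = DBH * ((H - h) / (H - 1.3))^0.8
Numerator = H - h = 29.4 - 25.3 = 4.1 m
Denominator = H - 1.3 = 29.4 - 1.3 = 28.1 m
Ratio = 4.1 / 28.1 = 0.14591
d = 44.3 * 0.14591^0.8 = 9.5 cm

9.5


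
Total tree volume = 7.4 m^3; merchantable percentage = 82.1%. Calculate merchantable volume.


Formula: MV = V_total * (merchantable_pct / 100)
Merchantable fraction = 82.1% / 100 = 0.821
MV = 7.4 m^3 * 0.821 = 6.075 m^3

6.075


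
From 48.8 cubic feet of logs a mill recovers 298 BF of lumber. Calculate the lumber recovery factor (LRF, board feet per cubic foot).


Formula: LRF = Lumber Output (BF) / Log Input (ft^3)
LRF = 298 BF / 48.8 ft^3
LRF = 6.11 BF/ft^3

6.11


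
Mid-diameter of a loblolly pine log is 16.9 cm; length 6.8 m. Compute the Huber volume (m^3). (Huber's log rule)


Huber: V = Am * L,  Am = pi*(Dm/200)^2
Am = pi*(16.9/200)^2 = 0.022432 m^2
V = 0.022432*6.8 = 0.1525 m^3

0.1525


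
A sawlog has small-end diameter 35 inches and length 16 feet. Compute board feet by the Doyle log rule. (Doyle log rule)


Doyle: BF = (D - 4)^2 * L / 16
Adjusted diameter = 35 - 4 = 31 in
(D-4)^2 = 31^2 = 961
BF = 961 * 16 / 16 = 961 BF

961


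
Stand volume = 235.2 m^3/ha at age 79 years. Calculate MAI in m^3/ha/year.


Formula: MAI = Total Volume / Stand Age
MAI = 235.2 m^3/ha / 79 years
MAI = 2.98 m^3/ha/year

2.98


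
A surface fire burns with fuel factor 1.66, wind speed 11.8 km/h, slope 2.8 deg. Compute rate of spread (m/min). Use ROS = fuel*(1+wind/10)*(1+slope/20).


Formula: ROS = fuel * (1 + wind/10) * (1 + slope/20)
Wind factor = 1 + 11.8/10 = 2.18
Slope factor = 1 + 2.8/20 = 1.14
ROS = 1.66 * 2.18 * 1.14 = 4.13 m/min

4.13


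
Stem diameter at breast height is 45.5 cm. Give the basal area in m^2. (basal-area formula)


Formula: BA = pi * (DBH/2)^2 / 10000  (cm^2 to m^2)
Radius = DBH/2 = 45.5/2 = 22.75 cm
BA = pi * 22.75^2 / 10000
   = 1625.9705 cm^2 / 10000
   = 0.1626 m^2

0.1626


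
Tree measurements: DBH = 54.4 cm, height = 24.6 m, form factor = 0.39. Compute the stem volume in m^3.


Formula: V = pi * (DBH/200)^2 * H * ff
Radius = DBH/200 = 54.4/200 = 0.272 m
Radius^2 = 0.272^2 = 0.073984 m^2
V = pi * 0.073984 * 24.6 * 0.39
V = 2.23 m^3

2.23


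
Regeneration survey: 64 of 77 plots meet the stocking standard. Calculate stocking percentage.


Formula: Stocking % = stocked plots / total plots * 100
Stocking = 64 / 77 * 100
Stocking = 0.8312 * 100 = 83.1%

83.1


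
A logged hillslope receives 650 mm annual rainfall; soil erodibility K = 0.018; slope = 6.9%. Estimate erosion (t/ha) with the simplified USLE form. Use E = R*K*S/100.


Formula: E = R * K * S / 100  (simplified USLE)
R * K = 650 * 0.018 = 11.7
E = 11.7 * 6.9 / 100 = 0.81 t/ha

0.81


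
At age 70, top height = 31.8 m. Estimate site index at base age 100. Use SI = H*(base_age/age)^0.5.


Formula: SI = H_dom * (base_age / age)^0.5
Age ratio = 100 / 70 = 1.42857
sqrt(age_ratio) = 1.19523
SI = 31.8 * 1.19523 = 38.0 m

38.0


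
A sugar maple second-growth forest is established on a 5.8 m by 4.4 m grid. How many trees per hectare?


Formula: TPH = 10000 m^2/ha / (spacing_x * spacing_y)
Area per tree = 5.8 m * 4.4 m = 25.52 m^2
TPH = 10000 / 25.52 = 392 trees/ha

392


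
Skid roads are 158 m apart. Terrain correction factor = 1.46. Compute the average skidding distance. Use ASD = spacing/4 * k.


Formula: ASD = (spacing / 4) * correction
Uncorrected distance = spacing / 4 = 158 / 4 = 39.5 m
ASD = 39.5 * 1.46 = 58 m

58


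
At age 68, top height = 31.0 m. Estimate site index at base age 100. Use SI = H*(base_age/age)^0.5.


Formula: SI = H_dom * (base_age / age)^0.5
Age ratio = 100 / 68 = 1.47059
sqrt(age_ratio) = 1.21268
SI = 31.0 * 1.21268 = 37.6 m

37.6


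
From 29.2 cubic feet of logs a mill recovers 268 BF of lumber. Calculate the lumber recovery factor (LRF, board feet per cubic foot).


Formula: LRF = Lumber Output (BF) / Log Input (ft^3)
LRF = 268 BF / 29.2 ft^3
LRF = 9.18 BF/ft^3

9.18


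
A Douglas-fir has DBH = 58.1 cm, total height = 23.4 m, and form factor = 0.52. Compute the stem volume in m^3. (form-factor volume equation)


Formula: V = pi * (DBH/200)^2 * H * ff
Radius = DBH/200 = 58.1/200 = 0.2905 m
Radius^2 = 0.2905^2 = 0.08439025 m^2
V = pi * 0.08439025 * 23.4 * 0.52
V = 3.226 m^3

3.226


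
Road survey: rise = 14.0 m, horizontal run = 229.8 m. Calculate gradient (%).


Formula: Gradient = rise / run * 100
Gradient = 14.0 / 229.8 * 100 = 6.1%

6.1


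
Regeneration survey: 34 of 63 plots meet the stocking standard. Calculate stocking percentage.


Formula: Stocking % = stocked plots / total plots * 100
Stocking = 34 / 63 * 100
Stocking = 0.5397 * 100 = 54.0%

54.0


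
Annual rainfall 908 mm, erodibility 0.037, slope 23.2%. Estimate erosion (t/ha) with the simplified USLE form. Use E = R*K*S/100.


Formula: E = R * K * S / 100  (simplified USLE)
R * K = 908 * 0.037 = 33.596
E = 33.596 * 23.2 / 100 = 7.79 t/ha

7.79


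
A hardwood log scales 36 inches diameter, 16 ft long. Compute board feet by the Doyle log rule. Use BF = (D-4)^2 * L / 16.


Doyle: BF = (D - 4)^2 * L / 16
Adjusted diameter = 36 - 4 = 32 in
(D-4)^2 = 32^2 = 1024
BF = 1024 * 16 / 16 = 1024 BF

1024


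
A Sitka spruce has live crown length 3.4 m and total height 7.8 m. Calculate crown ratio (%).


Formula: Crown Ratio = (Crown Length / Total Height) * 100
CR = (3.4 m / 7.8 m) * 100
CR = 0.4359 * 100 = 43.6%

43.6


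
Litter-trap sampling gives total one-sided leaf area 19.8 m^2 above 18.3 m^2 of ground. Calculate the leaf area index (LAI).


Formula: LAI = total leaf area / ground area  (dimensionless)
LAI = 19.8 m^2 / 18.3 m^2
LAI = 1.08

1.08


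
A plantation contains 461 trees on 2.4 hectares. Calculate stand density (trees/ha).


Formula: Stand Density = N_trees / Area_ha
Density = 461 trees / 2.4 ha
Density = 192 trees/ha

192


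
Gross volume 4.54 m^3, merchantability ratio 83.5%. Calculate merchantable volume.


Formula: MV = V_total * (merchantable_pct / 100)
Merchantable fraction = 83.5% / 100 = 0.835
MV = 4.54 m^3 * 0.835 = 3.791 m^3

3.791


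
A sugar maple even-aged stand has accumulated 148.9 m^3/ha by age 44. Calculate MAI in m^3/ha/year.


Formula: MAI = Total Volume / Stand Age
MAI = 148.9 m^3/ha / 44 years
MAI = 3.38 m^3/ha/year

3.38


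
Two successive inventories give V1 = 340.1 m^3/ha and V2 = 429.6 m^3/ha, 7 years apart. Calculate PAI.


Formula: PAI = (V_T2 - V_T1) / (T2 - T1)
Volume increment = 429.6 - 340.1 = 89.5 m^3/ha
PAI = 89.5 / 7 = 12.79 m^3/ha/year

12.79


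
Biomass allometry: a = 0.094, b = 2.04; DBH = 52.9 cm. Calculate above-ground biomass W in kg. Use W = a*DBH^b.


Formula: W = a * DBH^b  (allometric power law)
DBH^b = 52.9^2.04 = 3279.8167
W = 0.094 * 3279.8167 = 308.3 kg

308.3


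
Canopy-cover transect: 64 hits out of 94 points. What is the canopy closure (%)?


Formula: Canopy closure = covered points / total points * 100
Closure = 64 / 94 * 100
Closure = 0.6809 * 100 = 68.1%

68.1


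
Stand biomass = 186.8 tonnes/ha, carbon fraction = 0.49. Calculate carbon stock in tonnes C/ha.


Formula: Carbon Stock = Biomass * Carbon Fraction
C = 186.8 t/ha * 0.49
C = 91.5 t C/ha

91.5


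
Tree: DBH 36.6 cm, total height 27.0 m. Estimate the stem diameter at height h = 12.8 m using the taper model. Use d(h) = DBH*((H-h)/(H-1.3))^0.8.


Taper: d(h) = DBH * ((H - h) / (H - 1.3))^0.8
Numerator = H - h = 27.0 - 12.8 = 14.2 m
Denominator = H - 1.3 = 27.0 - 1.3 = 25.7 m
Ratio = 14.2 / 25.7 = 0.55253
d = 36.6 * 0.55253^0.8 = 22.8 cm

22.8


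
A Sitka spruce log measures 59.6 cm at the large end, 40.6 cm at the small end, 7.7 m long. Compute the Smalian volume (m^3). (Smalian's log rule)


Smalian: V = (A1 + A2)/2 * L,  A = pi*(D/200)^2
A1 = pi*(59.6/200)^2 = 0.278986 m^2
A2 = pi*(40.6/200)^2 = 0.129462 m^2
V = (0.278986+0.129462)/2*7.7 = 1.5725 m^3

1.5725


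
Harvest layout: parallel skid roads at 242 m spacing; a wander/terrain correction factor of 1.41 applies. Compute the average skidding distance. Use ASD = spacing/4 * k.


Formula: ASD = (spacing / 4) * correction
Uncorrected distance = spacing / 4 = 242 / 4 = 60.5 m
ASD = 60.5 * 1.41 = 85 m

85


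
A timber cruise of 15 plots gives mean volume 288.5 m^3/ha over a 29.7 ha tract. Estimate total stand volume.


Formula: Total Volume = Mean Volume per ha * Total Area
Total Volume = 288.5 m^3/ha * 29.7 ha
Total Volume = 8568 m^3

8568


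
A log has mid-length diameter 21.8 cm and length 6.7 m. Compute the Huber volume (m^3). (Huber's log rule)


Huber: V = Am * L,  Am = pi*(Dm/200)^2
Am = pi*(21.8/200)^2 = 0.037325 m^2
V = 0.037325*6.7 = 0.2501 m^3

0.2501


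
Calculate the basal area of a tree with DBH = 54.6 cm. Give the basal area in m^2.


Formula: BA = pi * (DBH/2)^2 / 10000  (cm^2 to m^2)
Radius = DBH/2 = 54.6/2 = 27.3 cm
BA = pi * 27.3^2 / 10000
   = 2341.3976 cm^2 / 10000
   = 0.2341 m^2

0.2341


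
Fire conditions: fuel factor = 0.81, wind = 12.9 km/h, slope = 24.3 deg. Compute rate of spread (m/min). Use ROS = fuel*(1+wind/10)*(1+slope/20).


Formula: ROS = fuel * (1 + wind/10) * (1 + slope/20)
Wind factor = 1 + 12.9/10 = 2.29
Slope factor = 1 + 24.3/20 = 2.215
ROS = 0.81 * 2.29 * 2.215 = 4.11 m/min

4.11


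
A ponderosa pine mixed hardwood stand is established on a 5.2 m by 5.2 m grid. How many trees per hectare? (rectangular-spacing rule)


Formula: TPH = 10000 m^2/ha / (spacing_x * spacing_y)
Area per tree = 5.2 m * 5.2 m = 27.04 m^2
TPH = 10000 / 27.04 = 370 trees/ha

370


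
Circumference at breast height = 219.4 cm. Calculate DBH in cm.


Formula: DBH = C / pi
DBH = 219.4 / pi
pi = 3.14159...
DBH = 69.8 cm

69.8


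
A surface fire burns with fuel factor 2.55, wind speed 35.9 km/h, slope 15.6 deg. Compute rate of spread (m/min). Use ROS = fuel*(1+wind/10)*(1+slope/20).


Formula: ROS = fuel * (1 + wind/10) * (1 + slope/20)
Wind factor = 1 + 35.9/10 = 4.59
Slope factor = 1 + 15.6/20 = 1.78
ROS = 2.55 * 4.59 * 1.78 = 20.83 m/min

20.83


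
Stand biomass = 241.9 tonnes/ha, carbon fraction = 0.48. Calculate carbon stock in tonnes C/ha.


Formula: Carbon Stock = Biomass * Carbon Fraction
C = 241.9 t/ha * 0.48
C = 116.1 t C/ha

116.1


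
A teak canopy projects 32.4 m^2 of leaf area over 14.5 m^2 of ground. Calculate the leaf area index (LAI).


Formula: LAI = total leaf area / ground area  (dimensionless)
LAI = 32.4 m^2 / 14.5 m^2
LAI = 2.23

2.23


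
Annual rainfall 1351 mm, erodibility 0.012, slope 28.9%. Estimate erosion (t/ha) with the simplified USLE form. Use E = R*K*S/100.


Formula: E = R * K * S / 100  (simplified USLE)
R * K = 1351 * 0.012 = 16.212
E = 16.212 * 28.9 / 100 = 4.69 t/ha

4.69


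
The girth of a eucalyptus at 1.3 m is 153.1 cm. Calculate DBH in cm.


Formula: DBH = C / pi
DBH = 153.1 / pi
pi = 3.14159...
DBH = 48.7 cm

48.7


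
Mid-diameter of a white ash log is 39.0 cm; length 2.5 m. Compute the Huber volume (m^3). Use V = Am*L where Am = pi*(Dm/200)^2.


Huber: V = Am * L,  Am = pi*(Dm/200)^2
Am = pi*(39.0/200)^2 = 0.119459 m^2
V = 0.119459*2.5 = 0.2986 m^3

0.2986


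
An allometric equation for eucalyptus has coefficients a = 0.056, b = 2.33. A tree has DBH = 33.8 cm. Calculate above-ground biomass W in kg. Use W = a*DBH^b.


Formula: W = a * DBH^b  (allometric power law)
DBH^b = 33.8^2.33 = 3650.698
W = 0.056 * 3650.698 = 204.4 kg

204.4


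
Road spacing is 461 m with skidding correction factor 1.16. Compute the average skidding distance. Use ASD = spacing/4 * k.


Formula: ASD = (spacing / 4) * correction
Uncorrected distance = spacing / 4 = 461 / 4 = 115.25 m
ASD = 115.25 * 1.16 = 134 m

134


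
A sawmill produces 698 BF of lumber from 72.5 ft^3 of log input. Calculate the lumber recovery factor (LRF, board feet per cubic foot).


Formula: LRF = Lumber Output (BF) / Log Input (ft^3)
LRF = 698 BF / 72.5 ft^3
LRF = 9.63 BF/ft^3

9.63


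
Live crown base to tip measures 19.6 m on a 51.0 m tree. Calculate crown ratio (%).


Formula: Crown Ratio = (Crown Length / Total Height) * 100
CR = (19.6 m / 51.0 m) * 100
CR = 0.3843 * 100 = 38.4%

38.4


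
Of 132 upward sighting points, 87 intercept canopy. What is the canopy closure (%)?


Formula: Canopy closure = covered points / total points * 100
Closure = 87 / 132 * 100
Closure = 0.6591 * 100 = 65.9%

65.9


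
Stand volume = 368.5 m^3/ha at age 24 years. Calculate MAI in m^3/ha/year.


Formula: MAI = Total Volume / Stand Age
MAI = 368.5 m^3/ha / 24 years
MAI = 15.35 m^3/ha/year

15.35


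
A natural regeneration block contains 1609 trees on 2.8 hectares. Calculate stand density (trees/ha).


Formula: Stand Density = N_trees / Area_ha
Density = 1609 trees / 2.8 ha
Density = 575 trees/ha

575
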